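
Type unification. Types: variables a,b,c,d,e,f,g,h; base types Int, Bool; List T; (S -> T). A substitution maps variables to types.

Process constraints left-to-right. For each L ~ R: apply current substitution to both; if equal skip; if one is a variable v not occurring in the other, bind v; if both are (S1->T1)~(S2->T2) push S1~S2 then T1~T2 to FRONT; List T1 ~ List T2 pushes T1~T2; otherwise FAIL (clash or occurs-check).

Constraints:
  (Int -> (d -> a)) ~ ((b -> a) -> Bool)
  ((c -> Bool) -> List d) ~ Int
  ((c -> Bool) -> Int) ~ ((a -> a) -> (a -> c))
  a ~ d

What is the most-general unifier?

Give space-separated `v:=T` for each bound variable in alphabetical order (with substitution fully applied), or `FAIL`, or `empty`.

Answer: FAIL

Derivation:
step 1: unify (Int -> (d -> a)) ~ ((b -> a) -> Bool)  [subst: {-} | 3 pending]
  -> decompose arrow: push Int~(b -> a), (d -> a)~Bool
step 2: unify Int ~ (b -> a)  [subst: {-} | 4 pending]
  clash: Int vs (b -> a)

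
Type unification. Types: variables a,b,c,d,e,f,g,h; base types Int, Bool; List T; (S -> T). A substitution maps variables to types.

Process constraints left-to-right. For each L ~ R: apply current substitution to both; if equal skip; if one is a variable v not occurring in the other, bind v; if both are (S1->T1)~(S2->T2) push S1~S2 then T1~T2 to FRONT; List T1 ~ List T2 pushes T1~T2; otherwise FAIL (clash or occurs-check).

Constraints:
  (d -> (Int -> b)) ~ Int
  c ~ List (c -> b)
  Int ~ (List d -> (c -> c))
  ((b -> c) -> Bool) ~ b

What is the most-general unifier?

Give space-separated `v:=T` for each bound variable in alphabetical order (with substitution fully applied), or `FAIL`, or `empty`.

step 1: unify (d -> (Int -> b)) ~ Int  [subst: {-} | 3 pending]
  clash: (d -> (Int -> b)) vs Int

Answer: FAIL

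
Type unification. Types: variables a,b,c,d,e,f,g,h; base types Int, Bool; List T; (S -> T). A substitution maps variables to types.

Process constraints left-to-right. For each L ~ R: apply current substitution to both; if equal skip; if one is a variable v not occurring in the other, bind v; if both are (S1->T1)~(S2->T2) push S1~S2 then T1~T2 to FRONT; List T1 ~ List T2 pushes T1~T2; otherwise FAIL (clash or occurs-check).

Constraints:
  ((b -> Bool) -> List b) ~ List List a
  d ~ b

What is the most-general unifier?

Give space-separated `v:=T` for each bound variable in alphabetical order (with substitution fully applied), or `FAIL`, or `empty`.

step 1: unify ((b -> Bool) -> List b) ~ List List a  [subst: {-} | 1 pending]
  clash: ((b -> Bool) -> List b) vs List List a

Answer: FAIL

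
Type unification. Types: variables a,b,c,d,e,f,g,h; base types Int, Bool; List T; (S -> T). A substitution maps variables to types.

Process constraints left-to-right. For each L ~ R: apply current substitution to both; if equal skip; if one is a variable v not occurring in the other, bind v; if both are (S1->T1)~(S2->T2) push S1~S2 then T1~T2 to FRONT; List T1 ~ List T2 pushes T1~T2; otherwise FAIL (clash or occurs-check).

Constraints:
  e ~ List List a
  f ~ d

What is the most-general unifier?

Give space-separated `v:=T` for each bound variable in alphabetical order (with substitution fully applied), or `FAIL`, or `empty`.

Answer: e:=List List a f:=d

Derivation:
step 1: unify e ~ List List a  [subst: {-} | 1 pending]
  bind e := List List a
step 2: unify f ~ d  [subst: {e:=List List a} | 0 pending]
  bind f := d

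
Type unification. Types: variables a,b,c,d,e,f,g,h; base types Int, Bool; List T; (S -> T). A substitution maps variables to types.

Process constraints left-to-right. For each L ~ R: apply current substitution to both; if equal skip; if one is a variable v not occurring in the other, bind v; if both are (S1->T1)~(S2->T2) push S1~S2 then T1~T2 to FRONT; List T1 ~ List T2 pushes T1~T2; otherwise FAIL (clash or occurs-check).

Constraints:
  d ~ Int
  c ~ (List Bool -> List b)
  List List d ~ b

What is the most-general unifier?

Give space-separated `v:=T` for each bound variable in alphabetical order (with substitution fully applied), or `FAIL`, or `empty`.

Answer: b:=List List Int c:=(List Bool -> List List List Int) d:=Int

Derivation:
step 1: unify d ~ Int  [subst: {-} | 2 pending]
  bind d := Int
step 2: unify c ~ (List Bool -> List b)  [subst: {d:=Int} | 1 pending]
  bind c := (List Bool -> List b)
step 3: unify List List Int ~ b  [subst: {d:=Int, c:=(List Bool -> List b)} | 0 pending]
  bind b := List List Int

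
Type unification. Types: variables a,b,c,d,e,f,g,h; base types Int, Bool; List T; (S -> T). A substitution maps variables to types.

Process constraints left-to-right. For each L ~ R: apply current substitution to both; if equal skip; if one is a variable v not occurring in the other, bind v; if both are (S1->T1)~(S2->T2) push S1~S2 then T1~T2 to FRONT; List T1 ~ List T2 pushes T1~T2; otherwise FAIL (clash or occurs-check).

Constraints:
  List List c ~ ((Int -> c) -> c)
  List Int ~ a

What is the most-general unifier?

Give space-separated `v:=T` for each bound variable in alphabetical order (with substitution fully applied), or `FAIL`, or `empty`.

step 1: unify List List c ~ ((Int -> c) -> c)  [subst: {-} | 1 pending]
  clash: List List c vs ((Int -> c) -> c)

Answer: FAIL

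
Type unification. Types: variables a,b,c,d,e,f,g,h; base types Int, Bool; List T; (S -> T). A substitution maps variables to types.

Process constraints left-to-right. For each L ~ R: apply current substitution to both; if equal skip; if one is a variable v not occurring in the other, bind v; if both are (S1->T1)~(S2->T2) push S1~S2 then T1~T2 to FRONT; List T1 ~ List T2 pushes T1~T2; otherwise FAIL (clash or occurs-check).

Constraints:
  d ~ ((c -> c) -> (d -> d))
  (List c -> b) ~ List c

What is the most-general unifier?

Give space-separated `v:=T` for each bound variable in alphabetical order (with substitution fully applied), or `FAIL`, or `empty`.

step 1: unify d ~ ((c -> c) -> (d -> d))  [subst: {-} | 1 pending]
  occurs-check fail: d in ((c -> c) -> (d -> d))

Answer: FAIL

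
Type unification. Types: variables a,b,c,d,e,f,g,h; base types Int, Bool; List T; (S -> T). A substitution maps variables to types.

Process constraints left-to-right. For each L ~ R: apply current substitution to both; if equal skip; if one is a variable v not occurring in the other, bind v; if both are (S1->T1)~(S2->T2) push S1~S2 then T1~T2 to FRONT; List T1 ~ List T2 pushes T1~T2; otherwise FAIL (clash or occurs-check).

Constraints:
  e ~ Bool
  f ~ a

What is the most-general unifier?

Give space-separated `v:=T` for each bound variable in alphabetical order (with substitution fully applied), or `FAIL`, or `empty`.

Answer: e:=Bool f:=a

Derivation:
step 1: unify e ~ Bool  [subst: {-} | 1 pending]
  bind e := Bool
step 2: unify f ~ a  [subst: {e:=Bool} | 0 pending]
  bind f := a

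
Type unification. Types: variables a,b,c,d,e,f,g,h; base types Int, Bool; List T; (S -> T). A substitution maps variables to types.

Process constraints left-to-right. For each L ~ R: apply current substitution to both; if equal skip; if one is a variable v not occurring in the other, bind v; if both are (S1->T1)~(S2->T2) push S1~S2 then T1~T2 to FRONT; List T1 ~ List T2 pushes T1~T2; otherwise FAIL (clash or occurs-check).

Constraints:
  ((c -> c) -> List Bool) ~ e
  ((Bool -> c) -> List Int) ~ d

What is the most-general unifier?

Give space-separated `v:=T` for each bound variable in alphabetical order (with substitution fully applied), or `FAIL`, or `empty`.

step 1: unify ((c -> c) -> List Bool) ~ e  [subst: {-} | 1 pending]
  bind e := ((c -> c) -> List Bool)
step 2: unify ((Bool -> c) -> List Int) ~ d  [subst: {e:=((c -> c) -> List Bool)} | 0 pending]
  bind d := ((Bool -> c) -> List Int)

Answer: d:=((Bool -> c) -> List Int) e:=((c -> c) -> List Bool)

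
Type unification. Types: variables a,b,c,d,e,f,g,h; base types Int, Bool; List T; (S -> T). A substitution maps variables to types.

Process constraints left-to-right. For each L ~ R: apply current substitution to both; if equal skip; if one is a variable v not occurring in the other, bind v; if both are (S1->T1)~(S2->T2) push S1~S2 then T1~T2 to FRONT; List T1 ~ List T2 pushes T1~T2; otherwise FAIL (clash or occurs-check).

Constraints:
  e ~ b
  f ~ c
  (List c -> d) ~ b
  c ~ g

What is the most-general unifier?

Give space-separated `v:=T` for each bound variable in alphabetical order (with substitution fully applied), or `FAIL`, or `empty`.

Answer: b:=(List g -> d) c:=g e:=(List g -> d) f:=g

Derivation:
step 1: unify e ~ b  [subst: {-} | 3 pending]
  bind e := b
step 2: unify f ~ c  [subst: {e:=b} | 2 pending]
  bind f := c
step 3: unify (List c -> d) ~ b  [subst: {e:=b, f:=c} | 1 pending]
  bind b := (List c -> d)
step 4: unify c ~ g  [subst: {e:=b, f:=c, b:=(List c -> d)} | 0 pending]
  bind c := g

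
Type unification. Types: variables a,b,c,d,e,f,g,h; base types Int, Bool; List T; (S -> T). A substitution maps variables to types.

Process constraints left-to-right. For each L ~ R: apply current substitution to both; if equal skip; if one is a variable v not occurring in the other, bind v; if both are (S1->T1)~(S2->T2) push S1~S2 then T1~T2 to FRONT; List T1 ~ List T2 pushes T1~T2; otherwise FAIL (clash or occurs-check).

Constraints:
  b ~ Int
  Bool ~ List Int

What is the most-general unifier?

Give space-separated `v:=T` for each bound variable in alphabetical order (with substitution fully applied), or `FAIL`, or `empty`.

step 1: unify b ~ Int  [subst: {-} | 1 pending]
  bind b := Int
step 2: unify Bool ~ List Int  [subst: {b:=Int} | 0 pending]
  clash: Bool vs List Int

Answer: FAIL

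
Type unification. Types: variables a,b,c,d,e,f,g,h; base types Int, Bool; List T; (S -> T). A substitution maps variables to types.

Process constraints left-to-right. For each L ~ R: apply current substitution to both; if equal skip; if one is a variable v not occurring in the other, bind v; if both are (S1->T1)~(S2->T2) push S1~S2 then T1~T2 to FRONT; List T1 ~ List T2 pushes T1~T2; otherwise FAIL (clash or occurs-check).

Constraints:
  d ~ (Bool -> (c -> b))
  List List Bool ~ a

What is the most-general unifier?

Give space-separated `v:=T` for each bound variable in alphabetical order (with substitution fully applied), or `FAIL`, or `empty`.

Answer: a:=List List Bool d:=(Bool -> (c -> b))

Derivation:
step 1: unify d ~ (Bool -> (c -> b))  [subst: {-} | 1 pending]
  bind d := (Bool -> (c -> b))
step 2: unify List List Bool ~ a  [subst: {d:=(Bool -> (c -> b))} | 0 pending]
  bind a := List List Bool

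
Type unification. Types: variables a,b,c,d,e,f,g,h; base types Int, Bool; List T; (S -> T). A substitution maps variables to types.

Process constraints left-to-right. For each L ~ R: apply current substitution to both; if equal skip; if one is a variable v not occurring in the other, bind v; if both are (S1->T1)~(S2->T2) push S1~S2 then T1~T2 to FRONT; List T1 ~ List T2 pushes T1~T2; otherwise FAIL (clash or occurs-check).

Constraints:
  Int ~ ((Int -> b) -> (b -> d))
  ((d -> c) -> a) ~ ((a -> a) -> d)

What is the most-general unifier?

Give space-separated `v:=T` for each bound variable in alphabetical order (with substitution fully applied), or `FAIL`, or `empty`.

step 1: unify Int ~ ((Int -> b) -> (b -> d))  [subst: {-} | 1 pending]
  clash: Int vs ((Int -> b) -> (b -> d))

Answer: FAIL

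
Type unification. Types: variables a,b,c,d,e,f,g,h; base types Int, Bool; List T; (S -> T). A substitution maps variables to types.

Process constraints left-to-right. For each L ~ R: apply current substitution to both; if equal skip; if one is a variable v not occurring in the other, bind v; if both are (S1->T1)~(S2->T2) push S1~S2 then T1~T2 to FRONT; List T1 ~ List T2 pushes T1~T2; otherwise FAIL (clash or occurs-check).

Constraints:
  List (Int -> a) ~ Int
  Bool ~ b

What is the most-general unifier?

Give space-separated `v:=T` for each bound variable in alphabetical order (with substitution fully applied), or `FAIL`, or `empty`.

Answer: FAIL

Derivation:
step 1: unify List (Int -> a) ~ Int  [subst: {-} | 1 pending]
  clash: List (Int -> a) vs Int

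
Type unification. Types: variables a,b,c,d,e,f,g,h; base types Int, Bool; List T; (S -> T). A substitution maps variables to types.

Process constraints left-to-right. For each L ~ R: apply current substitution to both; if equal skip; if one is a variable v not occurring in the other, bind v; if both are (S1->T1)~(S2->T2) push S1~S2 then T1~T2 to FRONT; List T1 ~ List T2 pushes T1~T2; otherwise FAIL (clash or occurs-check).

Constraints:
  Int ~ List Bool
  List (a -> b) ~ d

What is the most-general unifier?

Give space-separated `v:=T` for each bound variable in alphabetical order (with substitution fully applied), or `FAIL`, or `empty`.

step 1: unify Int ~ List Bool  [subst: {-} | 1 pending]
  clash: Int vs List Bool

Answer: FAIL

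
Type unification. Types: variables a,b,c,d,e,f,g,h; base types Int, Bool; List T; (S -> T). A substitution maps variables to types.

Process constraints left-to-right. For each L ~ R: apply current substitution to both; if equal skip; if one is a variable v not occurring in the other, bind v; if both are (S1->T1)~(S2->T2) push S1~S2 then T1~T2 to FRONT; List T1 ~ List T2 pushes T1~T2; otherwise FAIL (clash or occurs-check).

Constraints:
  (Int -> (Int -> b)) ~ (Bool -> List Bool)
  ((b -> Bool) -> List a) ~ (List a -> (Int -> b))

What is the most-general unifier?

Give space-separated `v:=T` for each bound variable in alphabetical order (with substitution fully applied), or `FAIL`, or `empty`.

Answer: FAIL

Derivation:
step 1: unify (Int -> (Int -> b)) ~ (Bool -> List Bool)  [subst: {-} | 1 pending]
  -> decompose arrow: push Int~Bool, (Int -> b)~List Bool
step 2: unify Int ~ Bool  [subst: {-} | 2 pending]
  clash: Int vs Bool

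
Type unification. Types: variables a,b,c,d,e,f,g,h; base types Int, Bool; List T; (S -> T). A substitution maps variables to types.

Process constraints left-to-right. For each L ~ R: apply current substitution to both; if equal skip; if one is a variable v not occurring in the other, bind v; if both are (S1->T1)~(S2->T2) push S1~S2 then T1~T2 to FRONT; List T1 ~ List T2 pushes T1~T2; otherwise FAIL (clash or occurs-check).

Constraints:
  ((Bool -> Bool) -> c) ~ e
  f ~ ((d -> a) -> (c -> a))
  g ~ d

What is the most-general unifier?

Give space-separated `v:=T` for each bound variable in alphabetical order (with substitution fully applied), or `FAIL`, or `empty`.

step 1: unify ((Bool -> Bool) -> c) ~ e  [subst: {-} | 2 pending]
  bind e := ((Bool -> Bool) -> c)
step 2: unify f ~ ((d -> a) -> (c -> a))  [subst: {e:=((Bool -> Bool) -> c)} | 1 pending]
  bind f := ((d -> a) -> (c -> a))
step 3: unify g ~ d  [subst: {e:=((Bool -> Bool) -> c), f:=((d -> a) -> (c -> a))} | 0 pending]
  bind g := d

Answer: e:=((Bool -> Bool) -> c) f:=((d -> a) -> (c -> a)) g:=d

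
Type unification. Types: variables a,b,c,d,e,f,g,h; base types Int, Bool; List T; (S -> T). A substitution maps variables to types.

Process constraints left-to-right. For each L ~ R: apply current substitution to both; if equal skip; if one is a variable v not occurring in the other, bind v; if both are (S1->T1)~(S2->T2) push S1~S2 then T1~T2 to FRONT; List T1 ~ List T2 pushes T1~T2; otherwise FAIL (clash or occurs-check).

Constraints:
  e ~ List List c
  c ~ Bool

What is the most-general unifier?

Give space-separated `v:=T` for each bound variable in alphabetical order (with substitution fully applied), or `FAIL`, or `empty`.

Answer: c:=Bool e:=List List Bool

Derivation:
step 1: unify e ~ List List c  [subst: {-} | 1 pending]
  bind e := List List c
step 2: unify c ~ Bool  [subst: {e:=List List c} | 0 pending]
  bind c := Bool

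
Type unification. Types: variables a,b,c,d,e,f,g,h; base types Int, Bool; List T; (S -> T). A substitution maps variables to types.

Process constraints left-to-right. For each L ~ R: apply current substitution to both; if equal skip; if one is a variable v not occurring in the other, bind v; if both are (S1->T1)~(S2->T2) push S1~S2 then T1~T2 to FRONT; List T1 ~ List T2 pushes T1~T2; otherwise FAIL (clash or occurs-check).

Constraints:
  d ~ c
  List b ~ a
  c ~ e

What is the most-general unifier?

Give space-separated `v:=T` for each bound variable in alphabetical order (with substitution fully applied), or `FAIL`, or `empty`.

step 1: unify d ~ c  [subst: {-} | 2 pending]
  bind d := c
step 2: unify List b ~ a  [subst: {d:=c} | 1 pending]
  bind a := List b
step 3: unify c ~ e  [subst: {d:=c, a:=List b} | 0 pending]
  bind c := e

Answer: a:=List b c:=e d:=e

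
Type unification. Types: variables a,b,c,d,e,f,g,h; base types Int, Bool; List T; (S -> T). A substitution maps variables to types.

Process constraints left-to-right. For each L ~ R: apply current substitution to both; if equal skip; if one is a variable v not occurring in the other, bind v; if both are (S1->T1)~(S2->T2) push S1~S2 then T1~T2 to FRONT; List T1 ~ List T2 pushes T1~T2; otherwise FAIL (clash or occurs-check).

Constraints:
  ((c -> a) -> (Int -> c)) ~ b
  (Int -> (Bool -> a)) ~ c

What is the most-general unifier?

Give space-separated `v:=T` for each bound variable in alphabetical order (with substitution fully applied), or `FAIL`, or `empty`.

Answer: b:=(((Int -> (Bool -> a)) -> a) -> (Int -> (Int -> (Bool -> a)))) c:=(Int -> (Bool -> a))

Derivation:
step 1: unify ((c -> a) -> (Int -> c)) ~ b  [subst: {-} | 1 pending]
  bind b := ((c -> a) -> (Int -> c))
step 2: unify (Int -> (Bool -> a)) ~ c  [subst: {b:=((c -> a) -> (Int -> c))} | 0 pending]
  bind c := (Int -> (Bool -> a))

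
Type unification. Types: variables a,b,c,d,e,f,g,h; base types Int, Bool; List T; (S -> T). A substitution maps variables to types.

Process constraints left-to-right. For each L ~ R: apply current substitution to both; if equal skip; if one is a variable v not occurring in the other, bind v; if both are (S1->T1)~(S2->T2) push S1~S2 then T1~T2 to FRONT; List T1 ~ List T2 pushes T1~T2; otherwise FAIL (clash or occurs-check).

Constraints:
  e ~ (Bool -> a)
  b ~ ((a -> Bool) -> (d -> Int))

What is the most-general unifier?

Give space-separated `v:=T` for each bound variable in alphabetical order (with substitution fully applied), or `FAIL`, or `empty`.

step 1: unify e ~ (Bool -> a)  [subst: {-} | 1 pending]
  bind e := (Bool -> a)
step 2: unify b ~ ((a -> Bool) -> (d -> Int))  [subst: {e:=(Bool -> a)} | 0 pending]
  bind b := ((a -> Bool) -> (d -> Int))

Answer: b:=((a -> Bool) -> (d -> Int)) e:=(Bool -> a)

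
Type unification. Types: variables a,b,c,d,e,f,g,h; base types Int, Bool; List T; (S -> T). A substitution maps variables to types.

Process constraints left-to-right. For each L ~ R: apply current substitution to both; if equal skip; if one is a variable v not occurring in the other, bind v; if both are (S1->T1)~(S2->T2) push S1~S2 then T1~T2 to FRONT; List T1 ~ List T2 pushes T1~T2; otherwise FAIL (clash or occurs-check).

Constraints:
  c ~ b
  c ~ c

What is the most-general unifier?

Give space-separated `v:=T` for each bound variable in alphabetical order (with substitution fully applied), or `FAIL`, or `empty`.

step 1: unify c ~ b  [subst: {-} | 1 pending]
  bind c := b
step 2: unify b ~ b  [subst: {c:=b} | 0 pending]
  -> identical, skip

Answer: c:=b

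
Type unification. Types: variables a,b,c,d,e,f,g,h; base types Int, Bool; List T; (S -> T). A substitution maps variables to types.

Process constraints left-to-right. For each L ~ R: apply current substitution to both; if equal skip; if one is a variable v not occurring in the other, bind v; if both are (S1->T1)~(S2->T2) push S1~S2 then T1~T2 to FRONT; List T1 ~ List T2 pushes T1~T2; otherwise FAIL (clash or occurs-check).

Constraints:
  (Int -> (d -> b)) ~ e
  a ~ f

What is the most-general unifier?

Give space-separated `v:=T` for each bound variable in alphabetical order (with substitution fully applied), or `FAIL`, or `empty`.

step 1: unify (Int -> (d -> b)) ~ e  [subst: {-} | 1 pending]
  bind e := (Int -> (d -> b))
step 2: unify a ~ f  [subst: {e:=(Int -> (d -> b))} | 0 pending]
  bind a := f

Answer: a:=f e:=(Int -> (d -> b))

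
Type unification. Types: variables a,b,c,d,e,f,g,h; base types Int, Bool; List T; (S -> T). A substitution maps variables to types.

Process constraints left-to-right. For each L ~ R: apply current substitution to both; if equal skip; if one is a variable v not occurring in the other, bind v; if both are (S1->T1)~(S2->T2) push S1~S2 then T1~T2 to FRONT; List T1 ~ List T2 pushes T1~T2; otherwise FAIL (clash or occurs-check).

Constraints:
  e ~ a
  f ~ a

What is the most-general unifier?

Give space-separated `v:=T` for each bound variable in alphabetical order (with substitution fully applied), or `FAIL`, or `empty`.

step 1: unify e ~ a  [subst: {-} | 1 pending]
  bind e := a
step 2: unify f ~ a  [subst: {e:=a} | 0 pending]
  bind f := a

Answer: e:=a f:=a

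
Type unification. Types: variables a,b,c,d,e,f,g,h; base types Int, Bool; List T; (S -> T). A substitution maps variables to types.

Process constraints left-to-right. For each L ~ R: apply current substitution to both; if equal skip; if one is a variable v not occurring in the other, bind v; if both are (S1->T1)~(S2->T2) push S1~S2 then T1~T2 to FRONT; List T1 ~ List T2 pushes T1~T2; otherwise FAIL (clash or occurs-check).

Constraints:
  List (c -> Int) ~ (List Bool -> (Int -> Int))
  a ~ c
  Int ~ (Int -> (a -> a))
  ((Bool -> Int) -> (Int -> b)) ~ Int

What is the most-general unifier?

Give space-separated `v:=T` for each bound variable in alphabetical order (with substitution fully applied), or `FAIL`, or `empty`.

Answer: FAIL

Derivation:
step 1: unify List (c -> Int) ~ (List Bool -> (Int -> Int))  [subst: {-} | 3 pending]
  clash: List (c -> Int) vs (List Bool -> (Int -> Int))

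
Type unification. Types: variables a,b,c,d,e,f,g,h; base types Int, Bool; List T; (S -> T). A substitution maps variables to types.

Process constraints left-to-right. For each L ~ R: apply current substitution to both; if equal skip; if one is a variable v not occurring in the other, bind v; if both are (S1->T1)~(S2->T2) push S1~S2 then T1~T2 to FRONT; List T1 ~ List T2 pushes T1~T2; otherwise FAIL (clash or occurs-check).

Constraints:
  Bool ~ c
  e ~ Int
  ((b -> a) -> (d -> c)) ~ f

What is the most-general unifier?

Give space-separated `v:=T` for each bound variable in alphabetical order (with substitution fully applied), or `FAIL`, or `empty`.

Answer: c:=Bool e:=Int f:=((b -> a) -> (d -> Bool))

Derivation:
step 1: unify Bool ~ c  [subst: {-} | 2 pending]
  bind c := Bool
step 2: unify e ~ Int  [subst: {c:=Bool} | 1 pending]
  bind e := Int
step 3: unify ((b -> a) -> (d -> Bool)) ~ f  [subst: {c:=Bool, e:=Int} | 0 pending]
  bind f := ((b -> a) -> (d -> Bool))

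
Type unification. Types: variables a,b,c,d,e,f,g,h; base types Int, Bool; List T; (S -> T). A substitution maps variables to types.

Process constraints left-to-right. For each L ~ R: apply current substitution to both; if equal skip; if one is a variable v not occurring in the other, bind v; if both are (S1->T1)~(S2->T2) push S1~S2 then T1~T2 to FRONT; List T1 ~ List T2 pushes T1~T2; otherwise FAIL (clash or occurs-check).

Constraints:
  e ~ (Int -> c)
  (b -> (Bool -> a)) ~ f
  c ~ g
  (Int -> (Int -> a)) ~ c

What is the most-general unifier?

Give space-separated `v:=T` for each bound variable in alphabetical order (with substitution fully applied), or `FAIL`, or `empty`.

Answer: c:=(Int -> (Int -> a)) e:=(Int -> (Int -> (Int -> a))) f:=(b -> (Bool -> a)) g:=(Int -> (Int -> a))

Derivation:
step 1: unify e ~ (Int -> c)  [subst: {-} | 3 pending]
  bind e := (Int -> c)
step 2: unify (b -> (Bool -> a)) ~ f  [subst: {e:=(Int -> c)} | 2 pending]
  bind f := (b -> (Bool -> a))
step 3: unify c ~ g  [subst: {e:=(Int -> c), f:=(b -> (Bool -> a))} | 1 pending]
  bind c := g
step 4: unify (Int -> (Int -> a)) ~ g  [subst: {e:=(Int -> c), f:=(b -> (Bool -> a)), c:=g} | 0 pending]
  bind g := (Int -> (Int -> a))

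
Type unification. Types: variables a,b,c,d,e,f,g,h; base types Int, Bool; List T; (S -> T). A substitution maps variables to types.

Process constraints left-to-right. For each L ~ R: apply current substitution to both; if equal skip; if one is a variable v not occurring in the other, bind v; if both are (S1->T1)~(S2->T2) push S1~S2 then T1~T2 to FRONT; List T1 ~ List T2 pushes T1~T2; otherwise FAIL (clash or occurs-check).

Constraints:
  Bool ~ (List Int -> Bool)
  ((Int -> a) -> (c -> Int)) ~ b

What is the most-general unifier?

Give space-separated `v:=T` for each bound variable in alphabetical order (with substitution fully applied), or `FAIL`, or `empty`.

step 1: unify Bool ~ (List Int -> Bool)  [subst: {-} | 1 pending]
  clash: Bool vs (List Int -> Bool)

Answer: FAIL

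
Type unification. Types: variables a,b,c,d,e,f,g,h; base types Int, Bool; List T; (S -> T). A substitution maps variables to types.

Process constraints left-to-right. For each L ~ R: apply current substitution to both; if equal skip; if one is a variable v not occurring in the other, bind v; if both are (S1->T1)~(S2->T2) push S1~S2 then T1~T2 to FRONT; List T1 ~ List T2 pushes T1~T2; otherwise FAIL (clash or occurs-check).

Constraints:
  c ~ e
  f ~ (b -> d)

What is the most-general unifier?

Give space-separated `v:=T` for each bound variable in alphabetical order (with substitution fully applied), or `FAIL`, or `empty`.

step 1: unify c ~ e  [subst: {-} | 1 pending]
  bind c := e
step 2: unify f ~ (b -> d)  [subst: {c:=e} | 0 pending]
  bind f := (b -> d)

Answer: c:=e f:=(b -> d)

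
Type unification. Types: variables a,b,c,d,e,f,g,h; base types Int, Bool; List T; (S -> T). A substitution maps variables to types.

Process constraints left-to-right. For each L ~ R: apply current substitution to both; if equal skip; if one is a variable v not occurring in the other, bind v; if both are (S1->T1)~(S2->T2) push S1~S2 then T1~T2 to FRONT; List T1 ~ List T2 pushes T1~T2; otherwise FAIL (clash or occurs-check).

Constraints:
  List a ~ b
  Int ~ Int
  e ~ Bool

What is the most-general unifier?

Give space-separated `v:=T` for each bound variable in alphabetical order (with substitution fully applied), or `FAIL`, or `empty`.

Answer: b:=List a e:=Bool

Derivation:
step 1: unify List a ~ b  [subst: {-} | 2 pending]
  bind b := List a
step 2: unify Int ~ Int  [subst: {b:=List a} | 1 pending]
  -> identical, skip
step 3: unify e ~ Bool  [subst: {b:=List a} | 0 pending]
  bind e := Bool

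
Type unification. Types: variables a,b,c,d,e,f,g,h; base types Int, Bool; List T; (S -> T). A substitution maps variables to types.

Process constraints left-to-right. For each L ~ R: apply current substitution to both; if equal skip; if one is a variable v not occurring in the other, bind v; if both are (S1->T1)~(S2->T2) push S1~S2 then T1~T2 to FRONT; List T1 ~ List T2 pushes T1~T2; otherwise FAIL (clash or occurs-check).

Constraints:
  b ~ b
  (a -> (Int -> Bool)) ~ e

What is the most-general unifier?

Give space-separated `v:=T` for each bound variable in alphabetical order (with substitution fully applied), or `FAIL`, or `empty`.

Answer: e:=(a -> (Int -> Bool))

Derivation:
step 1: unify b ~ b  [subst: {-} | 1 pending]
  -> identical, skip
step 2: unify (a -> (Int -> Bool)) ~ e  [subst: {-} | 0 pending]
  bind e := (a -> (Int -> Bool))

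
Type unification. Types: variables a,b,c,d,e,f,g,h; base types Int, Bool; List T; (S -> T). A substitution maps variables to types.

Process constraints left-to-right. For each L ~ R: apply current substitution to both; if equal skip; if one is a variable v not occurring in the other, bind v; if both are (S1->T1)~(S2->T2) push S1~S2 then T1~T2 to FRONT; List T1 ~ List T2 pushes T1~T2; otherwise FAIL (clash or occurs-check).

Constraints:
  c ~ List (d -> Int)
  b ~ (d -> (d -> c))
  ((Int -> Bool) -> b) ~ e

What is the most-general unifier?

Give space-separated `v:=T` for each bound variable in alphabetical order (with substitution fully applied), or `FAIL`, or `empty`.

Answer: b:=(d -> (d -> List (d -> Int))) c:=List (d -> Int) e:=((Int -> Bool) -> (d -> (d -> List (d -> Int))))

Derivation:
step 1: unify c ~ List (d -> Int)  [subst: {-} | 2 pending]
  bind c := List (d -> Int)
step 2: unify b ~ (d -> (d -> List (d -> Int)))  [subst: {c:=List (d -> Int)} | 1 pending]
  bind b := (d -> (d -> List (d -> Int)))
step 3: unify ((Int -> Bool) -> (d -> (d -> List (d -> Int)))) ~ e  [subst: {c:=List (d -> Int), b:=(d -> (d -> List (d -> Int)))} | 0 pending]
  bind e := ((Int -> Bool) -> (d -> (d -> List (d -> Int))))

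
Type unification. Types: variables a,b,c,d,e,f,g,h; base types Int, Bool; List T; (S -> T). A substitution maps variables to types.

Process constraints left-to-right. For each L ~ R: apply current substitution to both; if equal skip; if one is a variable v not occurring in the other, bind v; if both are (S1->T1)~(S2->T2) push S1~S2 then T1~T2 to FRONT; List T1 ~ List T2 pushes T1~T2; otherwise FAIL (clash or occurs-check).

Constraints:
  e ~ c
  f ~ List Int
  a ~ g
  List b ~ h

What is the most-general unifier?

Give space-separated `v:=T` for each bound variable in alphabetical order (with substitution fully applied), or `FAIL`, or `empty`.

step 1: unify e ~ c  [subst: {-} | 3 pending]
  bind e := c
step 2: unify f ~ List Int  [subst: {e:=c} | 2 pending]
  bind f := List Int
step 3: unify a ~ g  [subst: {e:=c, f:=List Int} | 1 pending]
  bind a := g
step 4: unify List b ~ h  [subst: {e:=c, f:=List Int, a:=g} | 0 pending]
  bind h := List b

Answer: a:=g e:=c f:=List Int h:=List b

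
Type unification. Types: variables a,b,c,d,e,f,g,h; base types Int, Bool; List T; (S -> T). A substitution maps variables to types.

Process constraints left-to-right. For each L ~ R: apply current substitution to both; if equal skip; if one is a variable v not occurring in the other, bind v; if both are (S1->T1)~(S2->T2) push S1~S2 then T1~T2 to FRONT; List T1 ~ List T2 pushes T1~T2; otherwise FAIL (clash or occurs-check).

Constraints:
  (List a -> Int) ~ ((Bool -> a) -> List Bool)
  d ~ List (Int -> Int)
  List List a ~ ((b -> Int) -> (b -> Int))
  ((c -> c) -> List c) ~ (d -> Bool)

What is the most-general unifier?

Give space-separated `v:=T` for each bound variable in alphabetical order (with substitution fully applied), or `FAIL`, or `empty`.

step 1: unify (List a -> Int) ~ ((Bool -> a) -> List Bool)  [subst: {-} | 3 pending]
  -> decompose arrow: push List a~(Bool -> a), Int~List Bool
step 2: unify List a ~ (Bool -> a)  [subst: {-} | 4 pending]
  clash: List a vs (Bool -> a)

Answer: FAIL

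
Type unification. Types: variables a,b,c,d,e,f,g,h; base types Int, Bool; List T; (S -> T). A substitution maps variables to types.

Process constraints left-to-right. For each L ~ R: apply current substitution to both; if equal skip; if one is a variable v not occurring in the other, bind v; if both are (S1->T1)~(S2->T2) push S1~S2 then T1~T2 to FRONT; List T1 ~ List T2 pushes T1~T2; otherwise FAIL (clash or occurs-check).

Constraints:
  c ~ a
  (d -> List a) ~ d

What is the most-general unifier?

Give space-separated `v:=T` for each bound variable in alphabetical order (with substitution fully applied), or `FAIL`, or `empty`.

step 1: unify c ~ a  [subst: {-} | 1 pending]
  bind c := a
step 2: unify (d -> List a) ~ d  [subst: {c:=a} | 0 pending]
  occurs-check fail

Answer: FAIL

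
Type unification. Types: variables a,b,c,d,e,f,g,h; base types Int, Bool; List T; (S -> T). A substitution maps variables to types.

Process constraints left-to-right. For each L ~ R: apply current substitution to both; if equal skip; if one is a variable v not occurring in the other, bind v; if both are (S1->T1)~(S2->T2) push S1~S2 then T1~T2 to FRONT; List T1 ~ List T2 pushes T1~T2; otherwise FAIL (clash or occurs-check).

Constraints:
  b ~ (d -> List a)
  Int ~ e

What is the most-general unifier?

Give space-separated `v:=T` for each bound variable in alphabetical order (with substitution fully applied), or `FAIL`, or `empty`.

Answer: b:=(d -> List a) e:=Int

Derivation:
step 1: unify b ~ (d -> List a)  [subst: {-} | 1 pending]
  bind b := (d -> List a)
step 2: unify Int ~ e  [subst: {b:=(d -> List a)} | 0 pending]
  bind e := Int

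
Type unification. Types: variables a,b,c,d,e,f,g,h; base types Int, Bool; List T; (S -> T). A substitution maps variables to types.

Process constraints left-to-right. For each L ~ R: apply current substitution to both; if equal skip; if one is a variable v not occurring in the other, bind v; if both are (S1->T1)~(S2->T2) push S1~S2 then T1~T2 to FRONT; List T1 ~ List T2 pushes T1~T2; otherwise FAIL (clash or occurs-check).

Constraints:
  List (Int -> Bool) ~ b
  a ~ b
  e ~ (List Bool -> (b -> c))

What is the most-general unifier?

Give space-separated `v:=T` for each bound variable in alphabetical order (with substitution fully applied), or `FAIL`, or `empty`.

Answer: a:=List (Int -> Bool) b:=List (Int -> Bool) e:=(List Bool -> (List (Int -> Bool) -> c))

Derivation:
step 1: unify List (Int -> Bool) ~ b  [subst: {-} | 2 pending]
  bind b := List (Int -> Bool)
step 2: unify a ~ List (Int -> Bool)  [subst: {b:=List (Int -> Bool)} | 1 pending]
  bind a := List (Int -> Bool)
step 3: unify e ~ (List Bool -> (List (Int -> Bool) -> c))  [subst: {b:=List (Int -> Bool), a:=List (Int -> Bool)} | 0 pending]
  bind e := (List Bool -> (List (Int -> Bool) -> c))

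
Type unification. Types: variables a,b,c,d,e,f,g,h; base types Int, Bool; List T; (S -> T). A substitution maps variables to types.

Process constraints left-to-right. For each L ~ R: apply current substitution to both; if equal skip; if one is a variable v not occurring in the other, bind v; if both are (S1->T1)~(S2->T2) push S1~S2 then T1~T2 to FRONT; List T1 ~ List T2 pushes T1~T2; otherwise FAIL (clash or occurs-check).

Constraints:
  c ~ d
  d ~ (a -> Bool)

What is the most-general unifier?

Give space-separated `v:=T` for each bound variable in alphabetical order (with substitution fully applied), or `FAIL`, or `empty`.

Answer: c:=(a -> Bool) d:=(a -> Bool)

Derivation:
step 1: unify c ~ d  [subst: {-} | 1 pending]
  bind c := d
step 2: unify d ~ (a -> Bool)  [subst: {c:=d} | 0 pending]
  bind d := (a -> Bool)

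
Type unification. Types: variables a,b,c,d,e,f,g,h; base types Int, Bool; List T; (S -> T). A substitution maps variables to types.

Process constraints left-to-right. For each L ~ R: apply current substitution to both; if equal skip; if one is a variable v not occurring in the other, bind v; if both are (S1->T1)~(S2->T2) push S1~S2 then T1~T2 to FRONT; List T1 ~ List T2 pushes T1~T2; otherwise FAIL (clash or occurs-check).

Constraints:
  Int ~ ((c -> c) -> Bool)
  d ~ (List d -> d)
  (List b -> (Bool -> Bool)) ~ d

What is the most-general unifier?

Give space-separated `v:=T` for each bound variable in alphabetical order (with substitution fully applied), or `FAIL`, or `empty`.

step 1: unify Int ~ ((c -> c) -> Bool)  [subst: {-} | 2 pending]
  clash: Int vs ((c -> c) -> Bool)

Answer: FAIL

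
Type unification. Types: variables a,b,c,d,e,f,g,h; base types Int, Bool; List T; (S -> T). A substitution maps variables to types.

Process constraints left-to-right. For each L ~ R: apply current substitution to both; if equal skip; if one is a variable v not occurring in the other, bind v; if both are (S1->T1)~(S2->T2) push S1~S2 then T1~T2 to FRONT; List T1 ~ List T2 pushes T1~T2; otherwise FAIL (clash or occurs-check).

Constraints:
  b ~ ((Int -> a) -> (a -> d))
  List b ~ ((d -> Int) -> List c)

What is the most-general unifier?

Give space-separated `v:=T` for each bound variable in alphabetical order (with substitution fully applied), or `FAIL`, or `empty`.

step 1: unify b ~ ((Int -> a) -> (a -> d))  [subst: {-} | 1 pending]
  bind b := ((Int -> a) -> (a -> d))
step 2: unify List ((Int -> a) -> (a -> d)) ~ ((d -> Int) -> List c)  [subst: {b:=((Int -> a) -> (a -> d))} | 0 pending]
  clash: List ((Int -> a) -> (a -> d)) vs ((d -> Int) -> List c)

Answer: FAIL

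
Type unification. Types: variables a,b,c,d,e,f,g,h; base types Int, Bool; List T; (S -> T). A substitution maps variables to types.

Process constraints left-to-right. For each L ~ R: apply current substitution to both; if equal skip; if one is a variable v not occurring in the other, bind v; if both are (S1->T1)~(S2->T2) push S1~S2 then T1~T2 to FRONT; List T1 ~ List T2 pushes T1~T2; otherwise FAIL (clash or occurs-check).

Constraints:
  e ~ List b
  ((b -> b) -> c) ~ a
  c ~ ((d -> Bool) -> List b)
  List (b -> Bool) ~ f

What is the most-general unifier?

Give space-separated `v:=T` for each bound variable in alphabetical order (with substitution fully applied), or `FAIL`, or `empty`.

Answer: a:=((b -> b) -> ((d -> Bool) -> List b)) c:=((d -> Bool) -> List b) e:=List b f:=List (b -> Bool)

Derivation:
step 1: unify e ~ List b  [subst: {-} | 3 pending]
  bind e := List b
step 2: unify ((b -> b) -> c) ~ a  [subst: {e:=List b} | 2 pending]
  bind a := ((b -> b) -> c)
step 3: unify c ~ ((d -> Bool) -> List b)  [subst: {e:=List b, a:=((b -> b) -> c)} | 1 pending]
  bind c := ((d -> Bool) -> List b)
step 4: unify List (b -> Bool) ~ f  [subst: {e:=List b, a:=((b -> b) -> c), c:=((d -> Bool) -> List b)} | 0 pending]
  bind f := List (b -> Bool)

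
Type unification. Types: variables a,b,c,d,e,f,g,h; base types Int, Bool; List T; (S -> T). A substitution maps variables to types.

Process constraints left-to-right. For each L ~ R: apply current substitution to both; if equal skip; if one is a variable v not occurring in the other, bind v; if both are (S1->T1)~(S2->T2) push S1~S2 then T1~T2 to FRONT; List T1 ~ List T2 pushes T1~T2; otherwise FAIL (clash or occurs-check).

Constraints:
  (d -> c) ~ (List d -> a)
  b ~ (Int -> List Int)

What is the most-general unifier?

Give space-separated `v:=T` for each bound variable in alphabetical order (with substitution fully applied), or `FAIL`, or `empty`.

Answer: FAIL

Derivation:
step 1: unify (d -> c) ~ (List d -> a)  [subst: {-} | 1 pending]
  -> decompose arrow: push d~List d, c~a
step 2: unify d ~ List d  [subst: {-} | 2 pending]
  occurs-check fail: d in List d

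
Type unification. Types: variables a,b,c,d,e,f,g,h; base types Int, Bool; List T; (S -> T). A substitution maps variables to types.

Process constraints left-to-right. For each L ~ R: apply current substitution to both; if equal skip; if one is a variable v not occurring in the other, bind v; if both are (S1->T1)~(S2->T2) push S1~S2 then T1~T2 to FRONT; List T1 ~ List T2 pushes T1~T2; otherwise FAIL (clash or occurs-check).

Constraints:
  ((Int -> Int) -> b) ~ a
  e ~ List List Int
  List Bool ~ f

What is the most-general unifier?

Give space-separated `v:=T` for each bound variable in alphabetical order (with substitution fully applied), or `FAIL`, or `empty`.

step 1: unify ((Int -> Int) -> b) ~ a  [subst: {-} | 2 pending]
  bind a := ((Int -> Int) -> b)
step 2: unify e ~ List List Int  [subst: {a:=((Int -> Int) -> b)} | 1 pending]
  bind e := List List Int
step 3: unify List Bool ~ f  [subst: {a:=((Int -> Int) -> b), e:=List List Int} | 0 pending]
  bind f := List Bool

Answer: a:=((Int -> Int) -> b) e:=List List Int f:=List Bool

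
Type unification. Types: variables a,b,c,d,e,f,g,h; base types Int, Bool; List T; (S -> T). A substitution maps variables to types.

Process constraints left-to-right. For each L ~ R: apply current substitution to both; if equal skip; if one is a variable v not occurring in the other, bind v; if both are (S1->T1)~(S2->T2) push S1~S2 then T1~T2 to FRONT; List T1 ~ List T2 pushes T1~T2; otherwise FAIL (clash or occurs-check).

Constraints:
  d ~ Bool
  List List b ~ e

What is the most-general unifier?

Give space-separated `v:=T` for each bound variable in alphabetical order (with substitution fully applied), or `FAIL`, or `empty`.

Answer: d:=Bool e:=List List b

Derivation:
step 1: unify d ~ Bool  [subst: {-} | 1 pending]
  bind d := Bool
step 2: unify List List b ~ e  [subst: {d:=Bool} | 0 pending]
  bind e := List List b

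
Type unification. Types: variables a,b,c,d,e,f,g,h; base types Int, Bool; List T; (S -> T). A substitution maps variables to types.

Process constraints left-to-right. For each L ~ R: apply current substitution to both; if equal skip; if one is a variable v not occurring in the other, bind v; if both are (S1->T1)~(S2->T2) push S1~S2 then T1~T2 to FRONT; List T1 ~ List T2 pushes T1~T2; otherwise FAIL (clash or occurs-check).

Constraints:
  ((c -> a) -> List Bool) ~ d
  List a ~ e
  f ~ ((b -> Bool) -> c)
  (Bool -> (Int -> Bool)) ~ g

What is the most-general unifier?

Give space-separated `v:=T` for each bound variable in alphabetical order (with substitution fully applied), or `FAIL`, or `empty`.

Answer: d:=((c -> a) -> List Bool) e:=List a f:=((b -> Bool) -> c) g:=(Bool -> (Int -> Bool))

Derivation:
step 1: unify ((c -> a) -> List Bool) ~ d  [subst: {-} | 3 pending]
  bind d := ((c -> a) -> List Bool)
step 2: unify List a ~ e  [subst: {d:=((c -> a) -> List Bool)} | 2 pending]
  bind e := List a
step 3: unify f ~ ((b -> Bool) -> c)  [subst: {d:=((c -> a) -> List Bool), e:=List a} | 1 pending]
  bind f := ((b -> Bool) -> c)
step 4: unify (Bool -> (Int -> Bool)) ~ g  [subst: {d:=((c -> a) -> List Bool), e:=List a, f:=((b -> Bool) -> c)} | 0 pending]
  bind g := (Bool -> (Int -> Bool))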